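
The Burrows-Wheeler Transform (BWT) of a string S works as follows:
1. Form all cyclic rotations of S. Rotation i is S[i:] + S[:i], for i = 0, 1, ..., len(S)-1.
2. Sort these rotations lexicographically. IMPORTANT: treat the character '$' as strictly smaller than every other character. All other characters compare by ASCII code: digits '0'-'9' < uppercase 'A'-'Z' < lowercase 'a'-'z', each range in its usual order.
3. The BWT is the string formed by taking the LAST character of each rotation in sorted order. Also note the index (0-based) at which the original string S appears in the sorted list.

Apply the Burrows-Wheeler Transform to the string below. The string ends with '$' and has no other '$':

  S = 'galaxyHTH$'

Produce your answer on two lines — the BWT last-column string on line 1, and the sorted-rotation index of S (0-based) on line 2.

All 10 rotations (rotation i = S[i:]+S[:i]):
  rot[0] = galaxyHTH$
  rot[1] = alaxyHTH$g
  rot[2] = laxyHTH$ga
  rot[3] = axyHTH$gal
  rot[4] = xyHTH$gala
  rot[5] = yHTH$galax
  rot[6] = HTH$galaxy
  rot[7] = TH$galaxyH
  rot[8] = H$galaxyHT
  rot[9] = $galaxyHTH
Sorted (with $ < everything):
  sorted[0] = $galaxyHTH  (last char: 'H')
  sorted[1] = H$galaxyHT  (last char: 'T')
  sorted[2] = HTH$galaxy  (last char: 'y')
  sorted[3] = TH$galaxyH  (last char: 'H')
  sorted[4] = alaxyHTH$g  (last char: 'g')
  sorted[5] = axyHTH$gal  (last char: 'l')
  sorted[6] = galaxyHTH$  (last char: '$')
  sorted[7] = laxyHTH$ga  (last char: 'a')
  sorted[8] = xyHTH$gala  (last char: 'a')
  sorted[9] = yHTH$galax  (last char: 'x')
Last column: HTyHgl$aax
Original string S is at sorted index 6

Answer: HTyHgl$aax
6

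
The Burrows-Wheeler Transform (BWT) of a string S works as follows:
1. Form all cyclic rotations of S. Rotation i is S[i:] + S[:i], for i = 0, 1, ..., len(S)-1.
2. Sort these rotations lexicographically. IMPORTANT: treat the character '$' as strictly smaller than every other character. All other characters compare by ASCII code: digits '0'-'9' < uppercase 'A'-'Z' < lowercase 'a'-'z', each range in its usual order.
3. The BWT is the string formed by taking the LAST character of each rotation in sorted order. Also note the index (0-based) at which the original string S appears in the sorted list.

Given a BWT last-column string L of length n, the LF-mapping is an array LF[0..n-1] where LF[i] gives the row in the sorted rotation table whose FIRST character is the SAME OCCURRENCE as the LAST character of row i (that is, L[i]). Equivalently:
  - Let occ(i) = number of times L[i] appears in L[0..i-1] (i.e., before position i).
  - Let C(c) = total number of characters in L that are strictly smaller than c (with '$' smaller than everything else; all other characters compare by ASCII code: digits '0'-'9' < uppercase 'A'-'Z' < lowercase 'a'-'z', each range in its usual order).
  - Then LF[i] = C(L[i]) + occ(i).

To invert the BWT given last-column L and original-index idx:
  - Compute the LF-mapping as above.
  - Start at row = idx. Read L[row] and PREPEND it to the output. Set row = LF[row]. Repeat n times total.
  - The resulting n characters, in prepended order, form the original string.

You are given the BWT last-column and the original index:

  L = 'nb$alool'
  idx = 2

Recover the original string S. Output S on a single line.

LF mapping: 5 2 0 1 3 6 7 4
Walk LF starting at row 2, prepending L[row]:
  step 1: row=2, L[2]='$', prepend. Next row=LF[2]=0
  step 2: row=0, L[0]='n', prepend. Next row=LF[0]=5
  step 3: row=5, L[5]='o', prepend. Next row=LF[5]=6
  step 4: row=6, L[6]='o', prepend. Next row=LF[6]=7
  step 5: row=7, L[7]='l', prepend. Next row=LF[7]=4
  step 6: row=4, L[4]='l', prepend. Next row=LF[4]=3
  step 7: row=3, L[3]='a', prepend. Next row=LF[3]=1
  step 8: row=1, L[1]='b', prepend. Next row=LF[1]=2
Reversed output: balloon$

Answer: balloon$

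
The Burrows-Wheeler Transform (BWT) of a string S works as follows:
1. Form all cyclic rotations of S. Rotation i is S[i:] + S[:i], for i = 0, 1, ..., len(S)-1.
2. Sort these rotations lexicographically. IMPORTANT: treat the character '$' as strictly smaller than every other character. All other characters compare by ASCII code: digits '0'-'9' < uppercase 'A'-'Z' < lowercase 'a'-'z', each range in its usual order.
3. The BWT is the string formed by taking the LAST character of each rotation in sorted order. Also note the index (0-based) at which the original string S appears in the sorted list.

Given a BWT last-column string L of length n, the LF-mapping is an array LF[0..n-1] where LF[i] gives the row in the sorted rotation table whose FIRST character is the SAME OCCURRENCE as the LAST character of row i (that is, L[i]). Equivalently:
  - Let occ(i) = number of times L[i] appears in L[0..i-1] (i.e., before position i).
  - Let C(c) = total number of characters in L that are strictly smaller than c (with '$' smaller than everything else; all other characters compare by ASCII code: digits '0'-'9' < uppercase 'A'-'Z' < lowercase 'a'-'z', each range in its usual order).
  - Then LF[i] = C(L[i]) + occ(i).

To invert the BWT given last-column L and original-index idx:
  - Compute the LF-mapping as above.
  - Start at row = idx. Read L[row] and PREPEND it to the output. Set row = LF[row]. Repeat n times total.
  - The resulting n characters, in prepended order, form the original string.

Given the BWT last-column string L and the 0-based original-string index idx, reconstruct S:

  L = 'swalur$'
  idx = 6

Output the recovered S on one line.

LF mapping: 4 6 1 2 5 3 0
Walk LF starting at row 6, prepending L[row]:
  step 1: row=6, L[6]='$', prepend. Next row=LF[6]=0
  step 2: row=0, L[0]='s', prepend. Next row=LF[0]=4
  step 3: row=4, L[4]='u', prepend. Next row=LF[4]=5
  step 4: row=5, L[5]='r', prepend. Next row=LF[5]=3
  step 5: row=3, L[3]='l', prepend. Next row=LF[3]=2
  step 6: row=2, L[2]='a', prepend. Next row=LF[2]=1
  step 7: row=1, L[1]='w', prepend. Next row=LF[1]=6
Reversed output: walrus$

Answer: walrus$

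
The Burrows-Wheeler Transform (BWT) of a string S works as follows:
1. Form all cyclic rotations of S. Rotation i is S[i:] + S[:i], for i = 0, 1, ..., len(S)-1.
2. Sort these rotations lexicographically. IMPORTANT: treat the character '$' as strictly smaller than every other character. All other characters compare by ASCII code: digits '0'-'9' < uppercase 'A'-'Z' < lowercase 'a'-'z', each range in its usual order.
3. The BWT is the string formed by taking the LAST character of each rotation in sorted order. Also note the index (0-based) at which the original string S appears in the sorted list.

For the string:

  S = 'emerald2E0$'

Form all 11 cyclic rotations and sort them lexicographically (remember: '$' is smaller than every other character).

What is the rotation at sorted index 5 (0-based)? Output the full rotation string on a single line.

All 11 rotations (rotation i = S[i:]+S[:i]):
  rot[0] = emerald2E0$
  rot[1] = merald2E0$e
  rot[2] = erald2E0$em
  rot[3] = rald2E0$eme
  rot[4] = ald2E0$emer
  rot[5] = ld2E0$emera
  rot[6] = d2E0$emeral
  rot[7] = 2E0$emerald
  rot[8] = E0$emerald2
  rot[9] = 0$emerald2E
  rot[10] = $emerald2E0
Sorted (with $ < everything):
  sorted[0] = $emerald2E0
  sorted[1] = 0$emerald2E
  sorted[2] = 2E0$emerald
  sorted[3] = E0$emerald2
  sorted[4] = ald2E0$emer
  sorted[5] = d2E0$emeral
  sorted[6] = emerald2E0$
  sorted[7] = erald2E0$em
  sorted[8] = ld2E0$emera
  sorted[9] = merald2E0$e
  sorted[10] = rald2E0$eme
sorted[5] = d2E0$emeral

Answer: d2E0$emeral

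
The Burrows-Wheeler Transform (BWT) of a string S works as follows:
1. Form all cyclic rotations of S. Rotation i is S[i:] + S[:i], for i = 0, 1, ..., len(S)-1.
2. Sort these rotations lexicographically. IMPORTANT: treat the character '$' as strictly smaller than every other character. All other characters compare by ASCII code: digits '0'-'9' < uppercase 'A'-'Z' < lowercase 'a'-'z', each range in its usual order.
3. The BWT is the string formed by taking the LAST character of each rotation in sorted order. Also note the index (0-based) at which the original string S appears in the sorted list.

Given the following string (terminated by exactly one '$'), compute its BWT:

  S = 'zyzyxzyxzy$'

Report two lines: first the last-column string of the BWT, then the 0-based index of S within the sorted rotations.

All 11 rotations (rotation i = S[i:]+S[:i]):
  rot[0] = zyzyxzyxzy$
  rot[1] = yzyxzyxzy$z
  rot[2] = zyxzyxzy$zy
  rot[3] = yxzyxzy$zyz
  rot[4] = xzyxzy$zyzy
  rot[5] = zyxzy$zyzyx
  rot[6] = yxzy$zyzyxz
  rot[7] = xzy$zyzyxzy
  rot[8] = zy$zyzyxzyx
  rot[9] = y$zyzyxzyxz
  rot[10] = $zyzyxzyxzy
Sorted (with $ < everything):
  sorted[0] = $zyzyxzyxzy  (last char: 'y')
  sorted[1] = xzy$zyzyxzy  (last char: 'y')
  sorted[2] = xzyxzy$zyzy  (last char: 'y')
  sorted[3] = y$zyzyxzyxz  (last char: 'z')
  sorted[4] = yxzy$zyzyxz  (last char: 'z')
  sorted[5] = yxzyxzy$zyz  (last char: 'z')
  sorted[6] = yzyxzyxzy$z  (last char: 'z')
  sorted[7] = zy$zyzyxzyx  (last char: 'x')
  sorted[8] = zyxzy$zyzyx  (last char: 'x')
  sorted[9] = zyxzyxzy$zy  (last char: 'y')
  sorted[10] = zyzyxzyxzy$  (last char: '$')
Last column: yyyzzzzxxy$
Original string S is at sorted index 10

Answer: yyyzzzzxxy$
10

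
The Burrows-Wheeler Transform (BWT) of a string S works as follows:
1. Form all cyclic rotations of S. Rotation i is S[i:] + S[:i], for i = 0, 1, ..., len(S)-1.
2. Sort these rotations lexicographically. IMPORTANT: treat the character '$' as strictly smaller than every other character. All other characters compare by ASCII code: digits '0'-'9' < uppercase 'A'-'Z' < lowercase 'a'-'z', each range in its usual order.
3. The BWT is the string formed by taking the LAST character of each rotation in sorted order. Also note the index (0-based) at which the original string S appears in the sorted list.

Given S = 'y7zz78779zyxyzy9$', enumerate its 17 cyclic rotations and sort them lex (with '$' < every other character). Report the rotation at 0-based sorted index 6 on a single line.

All 17 rotations (rotation i = S[i:]+S[:i]):
  rot[0] = y7zz78779zyxyzy9$
  rot[1] = 7zz78779zyxyzy9$y
  rot[2] = zz78779zyxyzy9$y7
  rot[3] = z78779zyxyzy9$y7z
  rot[4] = 78779zyxyzy9$y7zz
  rot[5] = 8779zyxyzy9$y7zz7
  rot[6] = 779zyxyzy9$y7zz78
  rot[7] = 79zyxyzy9$y7zz787
  rot[8] = 9zyxyzy9$y7zz7877
  rot[9] = zyxyzy9$y7zz78779
  rot[10] = yxyzy9$y7zz78779z
  rot[11] = xyzy9$y7zz78779zy
  rot[12] = yzy9$y7zz78779zyx
  rot[13] = zy9$y7zz78779zyxy
  rot[14] = y9$y7zz78779zyxyz
  rot[15] = 9$y7zz78779zyxyzy
  rot[16] = $y7zz78779zyxyzy9
Sorted (with $ < everything):
  sorted[0] = $y7zz78779zyxyzy9
  sorted[1] = 779zyxyzy9$y7zz78
  sorted[2] = 78779zyxyzy9$y7zz
  sorted[3] = 79zyxyzy9$y7zz787
  sorted[4] = 7zz78779zyxyzy9$y
  sorted[5] = 8779zyxyzy9$y7zz7
  sorted[6] = 9$y7zz78779zyxyzy
  sorted[7] = 9zyxyzy9$y7zz7877
  sorted[8] = xyzy9$y7zz78779zy
  sorted[9] = y7zz78779zyxyzy9$
  sorted[10] = y9$y7zz78779zyxyz
  sorted[11] = yxyzy9$y7zz78779z
  sorted[12] = yzy9$y7zz78779zyx
  sorted[13] = z78779zyxyzy9$y7z
  sorted[14] = zy9$y7zz78779zyxy
  sorted[15] = zyxyzy9$y7zz78779
  sorted[16] = zz78779zyxyzy9$y7
sorted[6] = 9$y7zz78779zyxyzy

Answer: 9$y7zz78779zyxyzy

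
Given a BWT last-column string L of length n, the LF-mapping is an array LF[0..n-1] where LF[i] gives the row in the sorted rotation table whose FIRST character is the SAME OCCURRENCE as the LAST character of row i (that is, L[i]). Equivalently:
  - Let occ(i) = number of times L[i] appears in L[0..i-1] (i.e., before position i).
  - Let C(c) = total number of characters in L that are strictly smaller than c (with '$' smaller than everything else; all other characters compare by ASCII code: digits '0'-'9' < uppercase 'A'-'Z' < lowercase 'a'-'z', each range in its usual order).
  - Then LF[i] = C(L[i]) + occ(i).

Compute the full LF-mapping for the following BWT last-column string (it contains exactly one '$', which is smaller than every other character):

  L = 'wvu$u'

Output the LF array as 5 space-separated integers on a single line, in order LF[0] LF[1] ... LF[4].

Char counts: '$':1, 'u':2, 'v':1, 'w':1
C (first-col start): C('$')=0, C('u')=1, C('v')=3, C('w')=4
L[0]='w': occ=0, LF[0]=C('w')+0=4+0=4
L[1]='v': occ=0, LF[1]=C('v')+0=3+0=3
L[2]='u': occ=0, LF[2]=C('u')+0=1+0=1
L[3]='$': occ=0, LF[3]=C('$')+0=0+0=0
L[4]='u': occ=1, LF[4]=C('u')+1=1+1=2

Answer: 4 3 1 0 2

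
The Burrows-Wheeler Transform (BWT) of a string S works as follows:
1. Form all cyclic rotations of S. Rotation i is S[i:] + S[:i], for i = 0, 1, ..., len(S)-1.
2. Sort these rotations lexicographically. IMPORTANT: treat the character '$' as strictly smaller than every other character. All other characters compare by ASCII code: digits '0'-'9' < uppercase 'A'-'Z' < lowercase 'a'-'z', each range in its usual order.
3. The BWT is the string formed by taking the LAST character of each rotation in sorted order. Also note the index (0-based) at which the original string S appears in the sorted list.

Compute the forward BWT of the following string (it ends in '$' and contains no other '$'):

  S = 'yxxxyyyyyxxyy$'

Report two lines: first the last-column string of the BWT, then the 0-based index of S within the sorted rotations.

Answer: yyyxxxy$yxyyyx
7

Derivation:
All 14 rotations (rotation i = S[i:]+S[:i]):
  rot[0] = yxxxyyyyyxxyy$
  rot[1] = xxxyyyyyxxyy$y
  rot[2] = xxyyyyyxxyy$yx
  rot[3] = xyyyyyxxyy$yxx
  rot[4] = yyyyyxxyy$yxxx
  rot[5] = yyyyxxyy$yxxxy
  rot[6] = yyyxxyy$yxxxyy
  rot[7] = yyxxyy$yxxxyyy
  rot[8] = yxxyy$yxxxyyyy
  rot[9] = xxyy$yxxxyyyyy
  rot[10] = xyy$yxxxyyyyyx
  rot[11] = yy$yxxxyyyyyxx
  rot[12] = y$yxxxyyyyyxxy
  rot[13] = $yxxxyyyyyxxyy
Sorted (with $ < everything):
  sorted[0] = $yxxxyyyyyxxyy  (last char: 'y')
  sorted[1] = xxxyyyyyxxyy$y  (last char: 'y')
  sorted[2] = xxyy$yxxxyyyyy  (last char: 'y')
  sorted[3] = xxyyyyyxxyy$yx  (last char: 'x')
  sorted[4] = xyy$yxxxyyyyyx  (last char: 'x')
  sorted[5] = xyyyyyxxyy$yxx  (last char: 'x')
  sorted[6] = y$yxxxyyyyyxxy  (last char: 'y')
  sorted[7] = yxxxyyyyyxxyy$  (last char: '$')
  sorted[8] = yxxyy$yxxxyyyy  (last char: 'y')
  sorted[9] = yy$yxxxyyyyyxx  (last char: 'x')
  sorted[10] = yyxxyy$yxxxyyy  (last char: 'y')
  sorted[11] = yyyxxyy$yxxxyy  (last char: 'y')
  sorted[12] = yyyyxxyy$yxxxy  (last char: 'y')
  sorted[13] = yyyyyxxyy$yxxx  (last char: 'x')
Last column: yyyxxxy$yxyyyx
Original string S is at sorted index 7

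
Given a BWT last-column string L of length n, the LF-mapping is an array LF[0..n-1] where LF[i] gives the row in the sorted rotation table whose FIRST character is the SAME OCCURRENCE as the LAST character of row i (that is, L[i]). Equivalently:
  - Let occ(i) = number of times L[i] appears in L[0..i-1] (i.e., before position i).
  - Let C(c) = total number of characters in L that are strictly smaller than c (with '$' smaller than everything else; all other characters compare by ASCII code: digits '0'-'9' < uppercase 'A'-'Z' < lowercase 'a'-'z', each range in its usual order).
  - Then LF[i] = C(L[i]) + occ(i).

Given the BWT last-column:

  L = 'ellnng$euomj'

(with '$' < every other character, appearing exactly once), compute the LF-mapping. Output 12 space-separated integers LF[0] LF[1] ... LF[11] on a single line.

Answer: 1 5 6 8 9 3 0 2 11 10 7 4

Derivation:
Char counts: '$':1, 'e':2, 'g':1, 'j':1, 'l':2, 'm':1, 'n':2, 'o':1, 'u':1
C (first-col start): C('$')=0, C('e')=1, C('g')=3, C('j')=4, C('l')=5, C('m')=7, C('n')=8, C('o')=10, C('u')=11
L[0]='e': occ=0, LF[0]=C('e')+0=1+0=1
L[1]='l': occ=0, LF[1]=C('l')+0=5+0=5
L[2]='l': occ=1, LF[2]=C('l')+1=5+1=6
L[3]='n': occ=0, LF[3]=C('n')+0=8+0=8
L[4]='n': occ=1, LF[4]=C('n')+1=8+1=9
L[5]='g': occ=0, LF[5]=C('g')+0=3+0=3
L[6]='$': occ=0, LF[6]=C('$')+0=0+0=0
L[7]='e': occ=1, LF[7]=C('e')+1=1+1=2
L[8]='u': occ=0, LF[8]=C('u')+0=11+0=11
L[9]='o': occ=0, LF[9]=C('o')+0=10+0=10
L[10]='m': occ=0, LF[10]=C('m')+0=7+0=7
L[11]='j': occ=0, LF[11]=C('j')+0=4+0=4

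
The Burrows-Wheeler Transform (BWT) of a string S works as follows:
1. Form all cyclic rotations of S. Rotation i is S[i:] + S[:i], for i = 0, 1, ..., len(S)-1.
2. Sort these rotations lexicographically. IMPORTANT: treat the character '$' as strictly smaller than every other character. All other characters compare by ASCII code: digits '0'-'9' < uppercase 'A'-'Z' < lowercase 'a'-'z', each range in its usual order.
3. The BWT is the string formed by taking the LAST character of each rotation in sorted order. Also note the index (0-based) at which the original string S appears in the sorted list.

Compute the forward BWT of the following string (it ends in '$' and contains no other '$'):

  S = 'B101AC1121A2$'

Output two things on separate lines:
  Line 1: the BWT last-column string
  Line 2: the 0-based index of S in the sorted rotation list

All 13 rotations (rotation i = S[i:]+S[:i]):
  rot[0] = B101AC1121A2$
  rot[1] = 101AC1121A2$B
  rot[2] = 01AC1121A2$B1
  rot[3] = 1AC1121A2$B10
  rot[4] = AC1121A2$B101
  rot[5] = C1121A2$B101A
  rot[6] = 1121A2$B101AC
  rot[7] = 121A2$B101AC1
  rot[8] = 21A2$B101AC11
  rot[9] = 1A2$B101AC112
  rot[10] = A2$B101AC1121
  rot[11] = 2$B101AC1121A
  rot[12] = $B101AC1121A2
Sorted (with $ < everything):
  sorted[0] = $B101AC1121A2  (last char: '2')
  sorted[1] = 01AC1121A2$B1  (last char: '1')
  sorted[2] = 101AC1121A2$B  (last char: 'B')
  sorted[3] = 1121A2$B101AC  (last char: 'C')
  sorted[4] = 121A2$B101AC1  (last char: '1')
  sorted[5] = 1A2$B101AC112  (last char: '2')
  sorted[6] = 1AC1121A2$B10  (last char: '0')
  sorted[7] = 2$B101AC1121A  (last char: 'A')
  sorted[8] = 21A2$B101AC11  (last char: '1')
  sorted[9] = A2$B101AC1121  (last char: '1')
  sorted[10] = AC1121A2$B101  (last char: '1')
  sorted[11] = B101AC1121A2$  (last char: '$')
  sorted[12] = C1121A2$B101A  (last char: 'A')
Last column: 21BC120A111$A
Original string S is at sorted index 11

Answer: 21BC120A111$A
11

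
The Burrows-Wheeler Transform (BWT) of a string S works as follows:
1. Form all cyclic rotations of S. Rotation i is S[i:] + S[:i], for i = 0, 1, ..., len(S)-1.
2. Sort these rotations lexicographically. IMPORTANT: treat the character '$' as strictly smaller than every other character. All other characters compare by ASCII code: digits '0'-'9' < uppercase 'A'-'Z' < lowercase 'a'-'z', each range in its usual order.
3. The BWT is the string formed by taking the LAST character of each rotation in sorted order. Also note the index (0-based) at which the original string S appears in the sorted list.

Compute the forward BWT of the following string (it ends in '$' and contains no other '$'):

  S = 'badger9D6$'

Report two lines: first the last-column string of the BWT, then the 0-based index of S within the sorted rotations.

Answer: 6Dr9b$agde
5

Derivation:
All 10 rotations (rotation i = S[i:]+S[:i]):
  rot[0] = badger9D6$
  rot[1] = adger9D6$b
  rot[2] = dger9D6$ba
  rot[3] = ger9D6$bad
  rot[4] = er9D6$badg
  rot[5] = r9D6$badge
  rot[6] = 9D6$badger
  rot[7] = D6$badger9
  rot[8] = 6$badger9D
  rot[9] = $badger9D6
Sorted (with $ < everything):
  sorted[0] = $badger9D6  (last char: '6')
  sorted[1] = 6$badger9D  (last char: 'D')
  sorted[2] = 9D6$badger  (last char: 'r')
  sorted[3] = D6$badger9  (last char: '9')
  sorted[4] = adger9D6$b  (last char: 'b')
  sorted[5] = badger9D6$  (last char: '$')
  sorted[6] = dger9D6$ba  (last char: 'a')
  sorted[7] = er9D6$badg  (last char: 'g')
  sorted[8] = ger9D6$bad  (last char: 'd')
  sorted[9] = r9D6$badge  (last char: 'e')
Last column: 6Dr9b$agde
Original string S is at sorted index 5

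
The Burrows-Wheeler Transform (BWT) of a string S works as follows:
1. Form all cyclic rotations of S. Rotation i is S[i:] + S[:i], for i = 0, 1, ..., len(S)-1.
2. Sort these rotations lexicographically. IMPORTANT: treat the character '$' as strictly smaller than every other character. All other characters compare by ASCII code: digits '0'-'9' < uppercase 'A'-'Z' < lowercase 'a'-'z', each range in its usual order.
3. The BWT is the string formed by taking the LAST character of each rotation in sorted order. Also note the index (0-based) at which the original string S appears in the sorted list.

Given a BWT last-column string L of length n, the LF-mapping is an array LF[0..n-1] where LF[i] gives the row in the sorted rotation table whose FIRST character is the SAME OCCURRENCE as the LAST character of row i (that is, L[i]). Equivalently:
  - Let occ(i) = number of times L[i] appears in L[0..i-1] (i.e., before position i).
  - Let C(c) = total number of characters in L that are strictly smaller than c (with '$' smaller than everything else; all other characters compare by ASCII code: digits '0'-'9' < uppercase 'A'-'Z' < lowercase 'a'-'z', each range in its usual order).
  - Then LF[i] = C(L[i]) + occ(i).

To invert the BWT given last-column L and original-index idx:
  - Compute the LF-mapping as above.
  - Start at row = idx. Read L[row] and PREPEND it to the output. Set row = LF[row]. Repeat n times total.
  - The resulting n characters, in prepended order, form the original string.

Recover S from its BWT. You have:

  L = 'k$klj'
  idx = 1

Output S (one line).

Answer: jlkk$

Derivation:
LF mapping: 2 0 3 4 1
Walk LF starting at row 1, prepending L[row]:
  step 1: row=1, L[1]='$', prepend. Next row=LF[1]=0
  step 2: row=0, L[0]='k', prepend. Next row=LF[0]=2
  step 3: row=2, L[2]='k', prepend. Next row=LF[2]=3
  step 4: row=3, L[3]='l', prepend. Next row=LF[3]=4
  step 5: row=4, L[4]='j', prepend. Next row=LF[4]=1
Reversed output: jlkk$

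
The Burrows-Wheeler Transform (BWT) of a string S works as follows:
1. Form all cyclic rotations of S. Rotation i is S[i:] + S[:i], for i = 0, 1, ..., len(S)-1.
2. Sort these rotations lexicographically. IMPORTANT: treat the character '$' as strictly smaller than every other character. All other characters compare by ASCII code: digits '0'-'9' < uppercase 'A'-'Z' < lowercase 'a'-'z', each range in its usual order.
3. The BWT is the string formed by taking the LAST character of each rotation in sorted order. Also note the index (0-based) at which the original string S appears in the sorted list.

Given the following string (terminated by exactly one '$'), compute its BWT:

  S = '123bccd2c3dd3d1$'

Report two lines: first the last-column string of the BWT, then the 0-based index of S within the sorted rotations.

Answer: 1d$1d2dc32bc3cd3
2

Derivation:
All 16 rotations (rotation i = S[i:]+S[:i]):
  rot[0] = 123bccd2c3dd3d1$
  rot[1] = 23bccd2c3dd3d1$1
  rot[2] = 3bccd2c3dd3d1$12
  rot[3] = bccd2c3dd3d1$123
  rot[4] = ccd2c3dd3d1$123b
  rot[5] = cd2c3dd3d1$123bc
  rot[6] = d2c3dd3d1$123bcc
  rot[7] = 2c3dd3d1$123bccd
  rot[8] = c3dd3d1$123bccd2
  rot[9] = 3dd3d1$123bccd2c
  rot[10] = dd3d1$123bccd2c3
  rot[11] = d3d1$123bccd2c3d
  rot[12] = 3d1$123bccd2c3dd
  rot[13] = d1$123bccd2c3dd3
  rot[14] = 1$123bccd2c3dd3d
  rot[15] = $123bccd2c3dd3d1
Sorted (with $ < everything):
  sorted[0] = $123bccd2c3dd3d1  (last char: '1')
  sorted[1] = 1$123bccd2c3dd3d  (last char: 'd')
  sorted[2] = 123bccd2c3dd3d1$  (last char: '$')
  sorted[3] = 23bccd2c3dd3d1$1  (last char: '1')
  sorted[4] = 2c3dd3d1$123bccd  (last char: 'd')
  sorted[5] = 3bccd2c3dd3d1$12  (last char: '2')
  sorted[6] = 3d1$123bccd2c3dd  (last char: 'd')
  sorted[7] = 3dd3d1$123bccd2c  (last char: 'c')
  sorted[8] = bccd2c3dd3d1$123  (last char: '3')
  sorted[9] = c3dd3d1$123bccd2  (last char: '2')
  sorted[10] = ccd2c3dd3d1$123b  (last char: 'b')
  sorted[11] = cd2c3dd3d1$123bc  (last char: 'c')
  sorted[12] = d1$123bccd2c3dd3  (last char: '3')
  sorted[13] = d2c3dd3d1$123bcc  (last char: 'c')
  sorted[14] = d3d1$123bccd2c3d  (last char: 'd')
  sorted[15] = dd3d1$123bccd2c3  (last char: '3')
Last column: 1d$1d2dc32bc3cd3
Original string S is at sorted index 2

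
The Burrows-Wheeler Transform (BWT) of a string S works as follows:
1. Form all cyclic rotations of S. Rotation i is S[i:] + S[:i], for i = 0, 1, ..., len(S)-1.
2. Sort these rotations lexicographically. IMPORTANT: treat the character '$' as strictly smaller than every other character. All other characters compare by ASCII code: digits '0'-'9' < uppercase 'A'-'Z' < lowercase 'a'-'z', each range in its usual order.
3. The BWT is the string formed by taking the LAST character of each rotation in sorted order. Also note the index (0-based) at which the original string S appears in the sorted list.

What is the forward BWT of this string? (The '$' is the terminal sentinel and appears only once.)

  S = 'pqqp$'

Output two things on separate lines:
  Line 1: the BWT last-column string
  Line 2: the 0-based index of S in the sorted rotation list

Answer: pq$qp
2

Derivation:
All 5 rotations (rotation i = S[i:]+S[:i]):
  rot[0] = pqqp$
  rot[1] = qqp$p
  rot[2] = qp$pq
  rot[3] = p$pqq
  rot[4] = $pqqp
Sorted (with $ < everything):
  sorted[0] = $pqqp  (last char: 'p')
  sorted[1] = p$pqq  (last char: 'q')
  sorted[2] = pqqp$  (last char: '$')
  sorted[3] = qp$pq  (last char: 'q')
  sorted[4] = qqp$p  (last char: 'p')
Last column: pq$qp
Original string S is at sorted index 2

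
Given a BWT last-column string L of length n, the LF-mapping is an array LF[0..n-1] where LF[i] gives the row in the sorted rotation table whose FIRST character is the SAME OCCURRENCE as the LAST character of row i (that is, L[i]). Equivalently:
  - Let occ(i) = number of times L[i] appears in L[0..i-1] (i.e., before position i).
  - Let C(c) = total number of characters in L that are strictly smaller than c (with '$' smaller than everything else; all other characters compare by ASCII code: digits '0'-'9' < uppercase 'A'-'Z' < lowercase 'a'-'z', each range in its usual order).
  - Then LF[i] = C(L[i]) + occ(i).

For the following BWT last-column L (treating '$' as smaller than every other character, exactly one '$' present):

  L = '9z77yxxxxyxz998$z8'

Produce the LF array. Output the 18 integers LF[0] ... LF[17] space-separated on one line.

Char counts: '$':1, '7':2, '8':2, '9':3, 'x':5, 'y':2, 'z':3
C (first-col start): C('$')=0, C('7')=1, C('8')=3, C('9')=5, C('x')=8, C('y')=13, C('z')=15
L[0]='9': occ=0, LF[0]=C('9')+0=5+0=5
L[1]='z': occ=0, LF[1]=C('z')+0=15+0=15
L[2]='7': occ=0, LF[2]=C('7')+0=1+0=1
L[3]='7': occ=1, LF[3]=C('7')+1=1+1=2
L[4]='y': occ=0, LF[4]=C('y')+0=13+0=13
L[5]='x': occ=0, LF[5]=C('x')+0=8+0=8
L[6]='x': occ=1, LF[6]=C('x')+1=8+1=9
L[7]='x': occ=2, LF[7]=C('x')+2=8+2=10
L[8]='x': occ=3, LF[8]=C('x')+3=8+3=11
L[9]='y': occ=1, LF[9]=C('y')+1=13+1=14
L[10]='x': occ=4, LF[10]=C('x')+4=8+4=12
L[11]='z': occ=1, LF[11]=C('z')+1=15+1=16
L[12]='9': occ=1, LF[12]=C('9')+1=5+1=6
L[13]='9': occ=2, LF[13]=C('9')+2=5+2=7
L[14]='8': occ=0, LF[14]=C('8')+0=3+0=3
L[15]='$': occ=0, LF[15]=C('$')+0=0+0=0
L[16]='z': occ=2, LF[16]=C('z')+2=15+2=17
L[17]='8': occ=1, LF[17]=C('8')+1=3+1=4

Answer: 5 15 1 2 13 8 9 10 11 14 12 16 6 7 3 0 17 4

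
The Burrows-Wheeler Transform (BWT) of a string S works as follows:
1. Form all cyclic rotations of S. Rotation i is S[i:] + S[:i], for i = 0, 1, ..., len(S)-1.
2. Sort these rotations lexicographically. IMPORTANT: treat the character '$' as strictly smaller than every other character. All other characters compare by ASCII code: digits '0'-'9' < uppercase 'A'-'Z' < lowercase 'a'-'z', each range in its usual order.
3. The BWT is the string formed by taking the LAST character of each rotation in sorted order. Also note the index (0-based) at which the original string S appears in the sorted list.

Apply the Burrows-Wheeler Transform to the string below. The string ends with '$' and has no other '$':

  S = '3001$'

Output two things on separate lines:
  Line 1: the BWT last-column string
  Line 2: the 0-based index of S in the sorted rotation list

All 5 rotations (rotation i = S[i:]+S[:i]):
  rot[0] = 3001$
  rot[1] = 001$3
  rot[2] = 01$30
  rot[3] = 1$300
  rot[4] = $3001
Sorted (with $ < everything):
  sorted[0] = $3001  (last char: '1')
  sorted[1] = 001$3  (last char: '3')
  sorted[2] = 01$30  (last char: '0')
  sorted[3] = 1$300  (last char: '0')
  sorted[4] = 3001$  (last char: '$')
Last column: 1300$
Original string S is at sorted index 4

Answer: 1300$
4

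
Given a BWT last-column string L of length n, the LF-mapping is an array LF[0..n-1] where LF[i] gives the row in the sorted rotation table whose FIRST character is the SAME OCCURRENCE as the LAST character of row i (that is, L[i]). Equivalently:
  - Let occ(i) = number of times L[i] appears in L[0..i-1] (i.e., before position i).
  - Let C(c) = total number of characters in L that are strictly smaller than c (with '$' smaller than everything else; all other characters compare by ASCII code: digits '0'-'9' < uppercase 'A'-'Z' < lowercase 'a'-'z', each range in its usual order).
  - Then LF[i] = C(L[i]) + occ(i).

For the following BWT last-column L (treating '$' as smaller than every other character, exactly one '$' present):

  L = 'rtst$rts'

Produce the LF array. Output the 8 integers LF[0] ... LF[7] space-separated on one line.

Char counts: '$':1, 'r':2, 's':2, 't':3
C (first-col start): C('$')=0, C('r')=1, C('s')=3, C('t')=5
L[0]='r': occ=0, LF[0]=C('r')+0=1+0=1
L[1]='t': occ=0, LF[1]=C('t')+0=5+0=5
L[2]='s': occ=0, LF[2]=C('s')+0=3+0=3
L[3]='t': occ=1, LF[3]=C('t')+1=5+1=6
L[4]='$': occ=0, LF[4]=C('$')+0=0+0=0
L[5]='r': occ=1, LF[5]=C('r')+1=1+1=2
L[6]='t': occ=2, LF[6]=C('t')+2=5+2=7
L[7]='s': occ=1, LF[7]=C('s')+1=3+1=4

Answer: 1 5 3 6 0 2 7 4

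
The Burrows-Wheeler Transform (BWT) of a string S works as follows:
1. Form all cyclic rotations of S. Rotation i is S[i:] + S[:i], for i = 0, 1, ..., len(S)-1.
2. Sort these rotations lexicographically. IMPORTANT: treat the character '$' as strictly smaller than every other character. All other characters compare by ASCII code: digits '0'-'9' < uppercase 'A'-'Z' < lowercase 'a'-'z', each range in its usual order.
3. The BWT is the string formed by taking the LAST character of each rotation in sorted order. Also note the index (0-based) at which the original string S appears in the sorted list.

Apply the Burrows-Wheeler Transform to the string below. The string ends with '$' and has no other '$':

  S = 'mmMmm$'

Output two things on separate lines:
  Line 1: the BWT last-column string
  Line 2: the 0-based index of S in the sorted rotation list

Answer: mmmmM$
5

Derivation:
All 6 rotations (rotation i = S[i:]+S[:i]):
  rot[0] = mmMmm$
  rot[1] = mMmm$m
  rot[2] = Mmm$mm
  rot[3] = mm$mmM
  rot[4] = m$mmMm
  rot[5] = $mmMmm
Sorted (with $ < everything):
  sorted[0] = $mmMmm  (last char: 'm')
  sorted[1] = Mmm$mm  (last char: 'm')
  sorted[2] = m$mmMm  (last char: 'm')
  sorted[3] = mMmm$m  (last char: 'm')
  sorted[4] = mm$mmM  (last char: 'M')
  sorted[5] = mmMmm$  (last char: '$')
Last column: mmmmM$
Original string S is at sorted index 5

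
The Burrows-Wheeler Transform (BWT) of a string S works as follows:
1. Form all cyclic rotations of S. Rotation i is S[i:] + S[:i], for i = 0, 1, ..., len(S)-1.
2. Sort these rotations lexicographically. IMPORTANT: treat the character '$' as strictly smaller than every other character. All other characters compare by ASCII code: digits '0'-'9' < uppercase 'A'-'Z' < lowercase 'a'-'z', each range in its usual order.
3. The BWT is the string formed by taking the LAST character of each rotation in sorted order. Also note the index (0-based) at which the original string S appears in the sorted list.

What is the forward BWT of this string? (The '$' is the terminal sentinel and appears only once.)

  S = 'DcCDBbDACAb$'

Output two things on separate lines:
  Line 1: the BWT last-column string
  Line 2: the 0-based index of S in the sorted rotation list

Answer: bDCDAcbC$ABD
8

Derivation:
All 12 rotations (rotation i = S[i:]+S[:i]):
  rot[0] = DcCDBbDACAb$
  rot[1] = cCDBbDACAb$D
  rot[2] = CDBbDACAb$Dc
  rot[3] = DBbDACAb$DcC
  rot[4] = BbDACAb$DcCD
  rot[5] = bDACAb$DcCDB
  rot[6] = DACAb$DcCDBb
  rot[7] = ACAb$DcCDBbD
  rot[8] = CAb$DcCDBbDA
  rot[9] = Ab$DcCDBbDAC
  rot[10] = b$DcCDBbDACA
  rot[11] = $DcCDBbDACAb
Sorted (with $ < everything):
  sorted[0] = $DcCDBbDACAb  (last char: 'b')
  sorted[1] = ACAb$DcCDBbD  (last char: 'D')
  sorted[2] = Ab$DcCDBbDAC  (last char: 'C')
  sorted[3] = BbDACAb$DcCD  (last char: 'D')
  sorted[4] = CAb$DcCDBbDA  (last char: 'A')
  sorted[5] = CDBbDACAb$Dc  (last char: 'c')
  sorted[6] = DACAb$DcCDBb  (last char: 'b')
  sorted[7] = DBbDACAb$DcC  (last char: 'C')
  sorted[8] = DcCDBbDACAb$  (last char: '$')
  sorted[9] = b$DcCDBbDACA  (last char: 'A')
  sorted[10] = bDACAb$DcCDB  (last char: 'B')
  sorted[11] = cCDBbDACAb$D  (last char: 'D')
Last column: bDCDAcbC$ABD
Original string S is at sorted index 8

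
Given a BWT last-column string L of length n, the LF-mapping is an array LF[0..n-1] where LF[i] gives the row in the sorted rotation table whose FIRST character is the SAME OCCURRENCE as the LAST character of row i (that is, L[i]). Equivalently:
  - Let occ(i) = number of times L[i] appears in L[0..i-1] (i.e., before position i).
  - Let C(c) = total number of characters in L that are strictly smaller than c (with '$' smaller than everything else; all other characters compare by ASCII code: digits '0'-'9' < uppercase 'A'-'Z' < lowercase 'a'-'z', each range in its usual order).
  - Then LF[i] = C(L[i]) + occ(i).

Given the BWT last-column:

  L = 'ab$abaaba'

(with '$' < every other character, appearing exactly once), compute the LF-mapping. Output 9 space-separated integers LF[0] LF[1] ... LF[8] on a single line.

Answer: 1 6 0 2 7 3 4 8 5

Derivation:
Char counts: '$':1, 'a':5, 'b':3
C (first-col start): C('$')=0, C('a')=1, C('b')=6
L[0]='a': occ=0, LF[0]=C('a')+0=1+0=1
L[1]='b': occ=0, LF[1]=C('b')+0=6+0=6
L[2]='$': occ=0, LF[2]=C('$')+0=0+0=0
L[3]='a': occ=1, LF[3]=C('a')+1=1+1=2
L[4]='b': occ=1, LF[4]=C('b')+1=6+1=7
L[5]='a': occ=2, LF[5]=C('a')+2=1+2=3
L[6]='a': occ=3, LF[6]=C('a')+3=1+3=4
L[7]='b': occ=2, LF[7]=C('b')+2=6+2=8
L[8]='a': occ=4, LF[8]=C('a')+4=1+4=5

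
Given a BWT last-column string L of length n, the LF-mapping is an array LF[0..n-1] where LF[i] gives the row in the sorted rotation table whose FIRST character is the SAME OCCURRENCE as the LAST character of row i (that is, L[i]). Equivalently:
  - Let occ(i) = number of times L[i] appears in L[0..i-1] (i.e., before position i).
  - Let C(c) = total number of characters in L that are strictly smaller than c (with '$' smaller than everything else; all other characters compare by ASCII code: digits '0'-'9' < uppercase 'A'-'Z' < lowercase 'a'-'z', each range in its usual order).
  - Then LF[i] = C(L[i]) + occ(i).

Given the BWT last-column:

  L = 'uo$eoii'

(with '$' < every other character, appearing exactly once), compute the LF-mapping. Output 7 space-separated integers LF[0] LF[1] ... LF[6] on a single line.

Char counts: '$':1, 'e':1, 'i':2, 'o':2, 'u':1
C (first-col start): C('$')=0, C('e')=1, C('i')=2, C('o')=4, C('u')=6
L[0]='u': occ=0, LF[0]=C('u')+0=6+0=6
L[1]='o': occ=0, LF[1]=C('o')+0=4+0=4
L[2]='$': occ=0, LF[2]=C('$')+0=0+0=0
L[3]='e': occ=0, LF[3]=C('e')+0=1+0=1
L[4]='o': occ=1, LF[4]=C('o')+1=4+1=5
L[5]='i': occ=0, LF[5]=C('i')+0=2+0=2
L[6]='i': occ=1, LF[6]=C('i')+1=2+1=3

Answer: 6 4 0 1 5 2 3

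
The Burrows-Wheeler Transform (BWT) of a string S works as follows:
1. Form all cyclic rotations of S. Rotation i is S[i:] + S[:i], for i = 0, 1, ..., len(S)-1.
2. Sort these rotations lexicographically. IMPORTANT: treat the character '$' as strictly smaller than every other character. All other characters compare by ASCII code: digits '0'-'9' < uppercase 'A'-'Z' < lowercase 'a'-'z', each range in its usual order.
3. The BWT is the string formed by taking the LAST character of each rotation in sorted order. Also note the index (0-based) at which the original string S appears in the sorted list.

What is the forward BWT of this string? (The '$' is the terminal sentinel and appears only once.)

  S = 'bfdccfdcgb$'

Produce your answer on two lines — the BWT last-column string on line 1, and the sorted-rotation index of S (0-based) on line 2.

Answer: bg$dcdffbcc
2

Derivation:
All 11 rotations (rotation i = S[i:]+S[:i]):
  rot[0] = bfdccfdcgb$
  rot[1] = fdccfdcgb$b
  rot[2] = dccfdcgb$bf
  rot[3] = ccfdcgb$bfd
  rot[4] = cfdcgb$bfdc
  rot[5] = fdcgb$bfdcc
  rot[6] = dcgb$bfdccf
  rot[7] = cgb$bfdccfd
  rot[8] = gb$bfdccfdc
  rot[9] = b$bfdccfdcg
  rot[10] = $bfdccfdcgb
Sorted (with $ < everything):
  sorted[0] = $bfdccfdcgb  (last char: 'b')
  sorted[1] = b$bfdccfdcg  (last char: 'g')
  sorted[2] = bfdccfdcgb$  (last char: '$')
  sorted[3] = ccfdcgb$bfd  (last char: 'd')
  sorted[4] = cfdcgb$bfdc  (last char: 'c')
  sorted[5] = cgb$bfdccfd  (last char: 'd')
  sorted[6] = dccfdcgb$bf  (last char: 'f')
  sorted[7] = dcgb$bfdccf  (last char: 'f')
  sorted[8] = fdccfdcgb$b  (last char: 'b')
  sorted[9] = fdcgb$bfdcc  (last char: 'c')
  sorted[10] = gb$bfdccfdc  (last char: 'c')
Last column: bg$dcdffbcc
Original string S is at sorted index 2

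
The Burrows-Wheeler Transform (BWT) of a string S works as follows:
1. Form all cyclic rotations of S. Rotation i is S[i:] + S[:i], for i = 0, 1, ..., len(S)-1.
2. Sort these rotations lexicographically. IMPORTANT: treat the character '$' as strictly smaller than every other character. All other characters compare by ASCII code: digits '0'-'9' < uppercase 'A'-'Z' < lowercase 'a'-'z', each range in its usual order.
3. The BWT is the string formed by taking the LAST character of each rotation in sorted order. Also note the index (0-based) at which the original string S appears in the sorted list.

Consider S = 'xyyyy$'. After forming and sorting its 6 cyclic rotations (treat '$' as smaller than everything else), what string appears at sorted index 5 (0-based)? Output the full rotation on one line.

Answer: yyyy$x

Derivation:
All 6 rotations (rotation i = S[i:]+S[:i]):
  rot[0] = xyyyy$
  rot[1] = yyyy$x
  rot[2] = yyy$xy
  rot[3] = yy$xyy
  rot[4] = y$xyyy
  rot[5] = $xyyyy
Sorted (with $ < everything):
  sorted[0] = $xyyyy
  sorted[1] = xyyyy$
  sorted[2] = y$xyyy
  sorted[3] = yy$xyy
  sorted[4] = yyy$xy
  sorted[5] = yyyy$x
sorted[5] = yyyy$x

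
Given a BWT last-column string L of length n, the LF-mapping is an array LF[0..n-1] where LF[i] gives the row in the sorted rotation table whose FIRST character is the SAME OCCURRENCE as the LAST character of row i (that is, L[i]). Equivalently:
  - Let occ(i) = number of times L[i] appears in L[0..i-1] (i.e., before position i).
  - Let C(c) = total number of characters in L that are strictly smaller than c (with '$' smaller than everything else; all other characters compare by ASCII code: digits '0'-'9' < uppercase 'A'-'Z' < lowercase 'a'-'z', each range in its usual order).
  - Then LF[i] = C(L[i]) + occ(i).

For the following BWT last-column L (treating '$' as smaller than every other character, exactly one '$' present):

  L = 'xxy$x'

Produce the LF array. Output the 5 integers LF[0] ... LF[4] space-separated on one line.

Char counts: '$':1, 'x':3, 'y':1
C (first-col start): C('$')=0, C('x')=1, C('y')=4
L[0]='x': occ=0, LF[0]=C('x')+0=1+0=1
L[1]='x': occ=1, LF[1]=C('x')+1=1+1=2
L[2]='y': occ=0, LF[2]=C('y')+0=4+0=4
L[3]='$': occ=0, LF[3]=C('$')+0=0+0=0
L[4]='x': occ=2, LF[4]=C('x')+2=1+2=3

Answer: 1 2 4 0 3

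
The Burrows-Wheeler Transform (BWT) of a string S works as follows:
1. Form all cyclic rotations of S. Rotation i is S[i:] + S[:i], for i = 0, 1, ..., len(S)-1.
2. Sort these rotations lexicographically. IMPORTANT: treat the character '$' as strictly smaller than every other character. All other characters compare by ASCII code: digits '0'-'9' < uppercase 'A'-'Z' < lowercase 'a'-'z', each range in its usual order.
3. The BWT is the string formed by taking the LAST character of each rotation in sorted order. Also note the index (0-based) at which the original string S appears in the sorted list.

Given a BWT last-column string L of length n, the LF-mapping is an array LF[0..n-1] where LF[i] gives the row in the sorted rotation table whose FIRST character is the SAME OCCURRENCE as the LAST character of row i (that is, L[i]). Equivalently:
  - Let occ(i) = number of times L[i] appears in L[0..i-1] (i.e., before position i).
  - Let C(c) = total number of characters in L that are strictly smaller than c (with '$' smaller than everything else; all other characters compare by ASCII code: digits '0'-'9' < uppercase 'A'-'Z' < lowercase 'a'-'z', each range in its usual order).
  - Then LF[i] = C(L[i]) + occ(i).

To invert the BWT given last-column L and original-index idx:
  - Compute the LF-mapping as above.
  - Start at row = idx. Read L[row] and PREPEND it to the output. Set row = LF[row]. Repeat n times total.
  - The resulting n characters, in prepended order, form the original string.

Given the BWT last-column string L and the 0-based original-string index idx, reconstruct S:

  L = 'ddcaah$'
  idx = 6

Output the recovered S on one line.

LF mapping: 4 5 3 1 2 6 0
Walk LF starting at row 6, prepending L[row]:
  step 1: row=6, L[6]='$', prepend. Next row=LF[6]=0
  step 2: row=0, L[0]='d', prepend. Next row=LF[0]=4
  step 3: row=4, L[4]='a', prepend. Next row=LF[4]=2
  step 4: row=2, L[2]='c', prepend. Next row=LF[2]=3
  step 5: row=3, L[3]='a', prepend. Next row=LF[3]=1
  step 6: row=1, L[1]='d', prepend. Next row=LF[1]=5
  step 7: row=5, L[5]='h', prepend. Next row=LF[5]=6
Reversed output: hdacad$

Answer: hdacad$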